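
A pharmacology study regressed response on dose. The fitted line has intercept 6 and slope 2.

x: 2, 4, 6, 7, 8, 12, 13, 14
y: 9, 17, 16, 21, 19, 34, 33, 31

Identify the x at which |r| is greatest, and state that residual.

x=2: ŷ = 6 + 2·2 = 10; r = 9 − 10 = -1
x=4: ŷ = 6 + 2·4 = 14; r = 17 − 14 = 3
x=6: ŷ = 6 + 2·6 = 18; r = 16 − 18 = -2
x=7: ŷ = 6 + 2·7 = 20; r = 21 − 20 = 1
x=8: ŷ = 6 + 2·8 = 22; r = 19 − 22 = -3
x=12: ŷ = 6 + 2·12 = 30; r = 34 − 30 = 4
x=13: ŷ = 6 + 2·13 = 32; r = 33 − 32 = 1
x=14: ŷ = 6 + 2·14 = 34; r = 31 − 34 = -3
Largest |r| is 4 at x = 12, residual 4.

x = 12, r = 4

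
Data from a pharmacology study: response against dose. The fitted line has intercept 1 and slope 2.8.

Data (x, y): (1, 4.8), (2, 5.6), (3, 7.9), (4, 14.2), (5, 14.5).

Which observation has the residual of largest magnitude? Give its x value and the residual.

x=1: ŷ = 1 + 2.8·1 = 3.8; r = 4.8 − 3.8 = 1
x=2: ŷ = 1 + 2.8·2 = 6.6; r = 5.6 − 6.6 = -1
x=3: ŷ = 1 + 2.8·3 = 9.4; r = 7.9 − 9.4 = -1.5
x=4: ŷ = 1 + 2.8·4 = 12.2; r = 14.2 − 12.2 = 2
x=5: ŷ = 1 + 2.8·5 = 15; r = 14.5 − 15 = -0.5
Largest |r| is 2 at x = 4, residual 2.

x = 4, r = 2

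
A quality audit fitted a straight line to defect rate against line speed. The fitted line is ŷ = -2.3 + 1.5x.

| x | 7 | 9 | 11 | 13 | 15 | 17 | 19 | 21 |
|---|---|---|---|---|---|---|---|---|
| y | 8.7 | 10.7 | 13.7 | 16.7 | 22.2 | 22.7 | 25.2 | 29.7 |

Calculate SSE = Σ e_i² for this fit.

SSE = 6.5

x=7: ŷ = -2.3 + 1.5·7 = 8.2; e = 8.7 − 8.2 = 0.5
x=9: ŷ = -2.3 + 1.5·9 = 11.2; e = 10.7 − 11.2 = -0.5
x=11: ŷ = -2.3 + 1.5·11 = 14.2; e = 13.7 − 14.2 = -0.5
x=13: ŷ = -2.3 + 1.5·13 = 17.2; e = 16.7 − 17.2 = -0.5
x=15: ŷ = -2.3 + 1.5·15 = 20.2; e = 22.2 − 20.2 = 2
x=17: ŷ = -2.3 + 1.5·17 = 23.2; e = 22.7 − 23.2 = -0.5
x=19: ŷ = -2.3 + 1.5·19 = 26.2; e = 25.2 − 26.2 = -1
x=21: ŷ = -2.3 + 1.5·21 = 29.2; e = 29.7 − 29.2 = 0.5
SSE = 0.25 + 0.25 + 0.25 + 0.25 + 4 + 0.25 + 1 + 0.25 = 6.5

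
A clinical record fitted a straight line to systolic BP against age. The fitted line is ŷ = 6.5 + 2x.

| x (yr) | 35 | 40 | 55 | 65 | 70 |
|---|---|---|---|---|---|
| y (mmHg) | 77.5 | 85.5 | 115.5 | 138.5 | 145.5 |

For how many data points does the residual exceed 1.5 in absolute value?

1

x=35: ŷ = 6.5 + 2·35 = 76.5; e = 77.5 − 76.5 = 1
x=40: ŷ = 6.5 + 2·40 = 86.5; e = 85.5 − 86.5 = -1
x=55: ŷ = 6.5 + 2·55 = 116.5; e = 115.5 − 116.5 = -1
x=65: ŷ = 6.5 + 2·65 = 136.5; e = 138.5 − 136.5 = 2
x=70: ŷ = 6.5 + 2·70 = 146.5; e = 145.5 − 146.5 = -1
|e| > 1.5: x=65 (|e|=2) → 1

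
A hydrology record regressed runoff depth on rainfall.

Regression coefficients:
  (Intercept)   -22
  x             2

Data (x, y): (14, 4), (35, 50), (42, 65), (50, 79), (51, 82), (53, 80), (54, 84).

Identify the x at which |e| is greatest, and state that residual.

x=14: ŷ = -22 + 2·14 = 6; e = 4 − 6 = -2
x=35: ŷ = -22 + 2·35 = 48; e = 50 − 48 = 2
x=42: ŷ = -22 + 2·42 = 62; e = 65 − 62 = 3
x=50: ŷ = -22 + 2·50 = 78; e = 79 − 78 = 1
x=51: ŷ = -22 + 2·51 = 80; e = 82 − 80 = 2
x=53: ŷ = -22 + 2·53 = 84; e = 80 − 84 = -4
x=54: ŷ = -22 + 2·54 = 86; e = 84 − 86 = -2
Largest |e| is 4 at x = 53, residual -4.

x = 53, e = -4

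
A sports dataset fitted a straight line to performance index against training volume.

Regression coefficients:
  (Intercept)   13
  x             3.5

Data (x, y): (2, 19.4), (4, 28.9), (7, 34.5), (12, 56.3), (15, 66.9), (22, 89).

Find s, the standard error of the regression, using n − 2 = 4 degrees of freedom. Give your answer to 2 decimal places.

s = 2.10

x=2: ŷ = 13 + 3.5·2 = 20; r = 19.4 − 20 = -0.6
x=4: ŷ = 13 + 3.5·4 = 27; r = 28.9 − 27 = 1.9
x=7: ŷ = 13 + 3.5·7 = 37.5; r = 34.5 − 37.5 = -3
x=12: ŷ = 13 + 3.5·12 = 55; r = 56.3 − 55 = 1.3
x=15: ŷ = 13 + 3.5·15 = 65.5; r = 66.9 − 65.5 = 1.4
x=22: ŷ = 13 + 3.5·22 = 90; r = 89 − 90 = -1
SSE = 0.36 + 3.61 + 9 + 1.69 + 1.96 + 1 = 17.62
s = √(17.62/4) = √4.405 ≈ 2.10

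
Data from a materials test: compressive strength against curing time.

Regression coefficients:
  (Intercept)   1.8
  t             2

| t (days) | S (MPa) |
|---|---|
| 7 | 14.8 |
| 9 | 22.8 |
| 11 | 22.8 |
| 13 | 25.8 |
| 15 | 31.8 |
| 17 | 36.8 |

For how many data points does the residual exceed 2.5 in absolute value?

1

t=7: ŷ = 1.8 + 2·7 = 15.8; e = 14.8 − 15.8 = -1
t=9: ŷ = 1.8 + 2·9 = 19.8; e = 22.8 − 19.8 = 3
t=11: ŷ = 1.8 + 2·11 = 23.8; e = 22.8 − 23.8 = -1
t=13: ŷ = 1.8 + 2·13 = 27.8; e = 25.8 − 27.8 = -2
t=15: ŷ = 1.8 + 2·15 = 31.8; e = 31.8 − 31.8 = 0
t=17: ŷ = 1.8 + 2·17 = 35.8; e = 36.8 − 35.8 = 1
|e| > 2.5: t=9 (|e|=3) → 1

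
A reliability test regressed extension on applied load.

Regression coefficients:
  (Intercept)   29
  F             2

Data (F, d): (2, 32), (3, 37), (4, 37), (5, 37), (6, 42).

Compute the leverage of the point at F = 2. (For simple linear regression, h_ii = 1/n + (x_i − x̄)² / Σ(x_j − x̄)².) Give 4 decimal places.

F̄ = (2 + 3 + 4 + 5 + 6)/5 = 4
Σ(F − F̄)² = 4 + 1 + 0 + 1 + 4 = 10
h = 1/5 + (-2)²/10 = 0.2 + 0.4 = 0.6000

h = 0.6000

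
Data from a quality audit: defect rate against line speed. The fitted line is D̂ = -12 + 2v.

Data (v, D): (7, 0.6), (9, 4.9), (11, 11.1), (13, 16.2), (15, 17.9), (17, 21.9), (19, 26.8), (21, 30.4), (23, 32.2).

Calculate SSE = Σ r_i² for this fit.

v=7: D̂ = -12 + 2·7 = 2; r = 0.6 − 2 = -1.4
v=9: D̂ = -12 + 2·9 = 6; r = 4.9 − 6 = -1.1
v=11: D̂ = -12 + 2·11 = 10; r = 11.1 − 10 = 1.1
v=13: D̂ = -12 + 2·13 = 14; r = 16.2 − 14 = 2.2
v=15: D̂ = -12 + 2·15 = 18; r = 17.9 − 18 = -0.1
v=17: D̂ = -12 + 2·17 = 22; r = 21.9 − 22 = -0.1
v=19: D̂ = -12 + 2·19 = 26; r = 26.8 − 26 = 0.8
v=21: D̂ = -12 + 2·21 = 30; r = 30.4 − 30 = 0.4
v=23: D̂ = -12 + 2·23 = 34; r = 32.2 − 34 = -1.8
SSE = 1.96 + 1.21 + 1.21 + 4.84 + 0.01 + 0.01 + 0.64 + 0.16 + 3.24 = 13.28

SSE = 13.28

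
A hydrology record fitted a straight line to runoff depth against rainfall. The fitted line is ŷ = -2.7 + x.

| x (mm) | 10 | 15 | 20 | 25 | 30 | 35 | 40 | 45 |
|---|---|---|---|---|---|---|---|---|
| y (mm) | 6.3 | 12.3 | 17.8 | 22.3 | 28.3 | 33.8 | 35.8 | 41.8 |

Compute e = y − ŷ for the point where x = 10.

ŷ = -2.7 + 10 = 7.3
e = 6.3 − 7.3 = -1

e = -1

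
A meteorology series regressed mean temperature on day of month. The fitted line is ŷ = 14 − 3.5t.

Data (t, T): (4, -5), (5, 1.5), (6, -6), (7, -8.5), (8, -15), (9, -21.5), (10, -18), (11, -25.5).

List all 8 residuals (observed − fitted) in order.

t=4: ŷ = 14 − 3.5·4 = 0; e = -5 − 0 = -5
t=5: ŷ = 14 − 3.5·5 = -3.5; e = 1.5 − (-3.5) = 5
t=6: ŷ = 14 − 3.5·6 = -7; e = -6 − (-7) = 1
t=7: ŷ = 14 − 3.5·7 = -10.5; e = -8.5 − (-10.5) = 2
t=8: ŷ = 14 − 3.5·8 = -14; e = -15 − (-14) = -1
t=9: ŷ = 14 − 3.5·9 = -17.5; e = -21.5 − (-17.5) = -4
t=10: ŷ = 14 − 3.5·10 = -21; e = -18 − (-21) = 3
t=11: ŷ = 14 − 3.5·11 = -24.5; e = -25.5 − (-24.5) = -1

-5, 5, 1, 2, -1, -4, 3, -1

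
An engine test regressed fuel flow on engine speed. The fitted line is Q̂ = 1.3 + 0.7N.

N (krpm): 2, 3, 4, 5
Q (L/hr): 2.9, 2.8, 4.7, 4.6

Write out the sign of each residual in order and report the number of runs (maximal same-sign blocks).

4 runs

N=2: Q̂ = 1.3 + 0.7·2 = 2.7; e = 2.9 − 2.7 = 0.2
N=3: Q̂ = 1.3 + 0.7·3 = 3.4; e = 2.8 − 3.4 = -0.6
N=4: Q̂ = 1.3 + 0.7·4 = 4.1; e = 4.7 − 4.1 = 0.6
N=5: Q̂ = 1.3 + 0.7·5 = 4.8; e = 4.6 − 4.8 = -0.2
Signs: + − + −
Runs: +×1, −×1, +×1, −×1 → 4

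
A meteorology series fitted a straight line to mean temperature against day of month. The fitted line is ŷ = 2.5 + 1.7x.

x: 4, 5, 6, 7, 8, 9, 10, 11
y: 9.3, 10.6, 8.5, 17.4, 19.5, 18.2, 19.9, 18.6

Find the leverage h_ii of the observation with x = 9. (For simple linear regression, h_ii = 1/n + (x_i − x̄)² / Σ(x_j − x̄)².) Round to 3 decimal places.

h = 0.179

x̄ = (4 + 5 + 6 + 7 + 8 + 9 + 10 + 11)/8 = 7.5
Σ(x − x̄)² = 12.25 + 6.25 + 2.25 + 0.25 + 0.25 + 2.25 + 6.25 + 12.25 = 42
h = 1/8 + (1.5)²/42 = 0.125 + 0.0535714 = 0.179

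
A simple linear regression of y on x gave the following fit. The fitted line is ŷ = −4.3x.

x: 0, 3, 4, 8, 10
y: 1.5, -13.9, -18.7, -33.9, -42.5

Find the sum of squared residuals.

SSE = 6

x=0: ŷ = −4.3·0 = 0; e = 1.5 − 0 = 1.5
x=3: ŷ = −4.3·3 = -12.9; e = -13.9 − (-12.9) = -1
x=4: ŷ = −4.3·4 = -17.2; e = -18.7 − (-17.2) = -1.5
x=8: ŷ = −4.3·8 = -34.4; e = -33.9 − (-34.4) = 0.5
x=10: ŷ = −4.3·10 = -43; e = -42.5 − (-43) = 0.5
SSE = 2.25 + 1 + 2.25 + 0.25 + 0.25 = 6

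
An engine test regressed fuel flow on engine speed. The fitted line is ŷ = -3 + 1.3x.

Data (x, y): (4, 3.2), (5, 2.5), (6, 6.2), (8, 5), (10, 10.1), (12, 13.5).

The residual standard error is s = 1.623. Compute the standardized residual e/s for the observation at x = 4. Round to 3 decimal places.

ŷ = -3 + 1.3·4 = 2.2
e = 3.2 − 2.2 = 1
e/s = 1 / 1.623 = 0.616

0.616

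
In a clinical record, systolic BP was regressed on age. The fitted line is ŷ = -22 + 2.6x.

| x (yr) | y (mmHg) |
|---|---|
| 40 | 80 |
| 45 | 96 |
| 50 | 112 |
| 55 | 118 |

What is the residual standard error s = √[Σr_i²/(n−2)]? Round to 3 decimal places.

x=40: ŷ = -22 + 2.6·40 = 82; r = 80 − 82 = -2
x=45: ŷ = -22 + 2.6·45 = 95; r = 96 − 95 = 1
x=50: ŷ = -22 + 2.6·50 = 108; r = 112 − 108 = 4
x=55: ŷ = -22 + 2.6·55 = 121; r = 118 − 121 = -3
SSE = 4 + 1 + 16 + 9 = 30
s = √(30/2) = √15 ≈ 3.873

s = 3.873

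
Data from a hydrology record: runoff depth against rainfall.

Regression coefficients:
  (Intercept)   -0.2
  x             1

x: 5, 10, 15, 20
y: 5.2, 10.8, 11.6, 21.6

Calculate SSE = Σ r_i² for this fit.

SSE = 14.64

x=5: ŷ = -0.2 + 5 = 4.8; r = 5.2 − 4.8 = 0.4
x=10: ŷ = -0.2 + 10 = 9.8; r = 10.8 − 9.8 = 1
x=15: ŷ = -0.2 + 15 = 14.8; r = 11.6 − 14.8 = -3.2
x=20: ŷ = -0.2 + 20 = 19.8; r = 21.6 − 19.8 = 1.8
SSE = 0.16 + 1 + 10.24 + 3.24 = 14.64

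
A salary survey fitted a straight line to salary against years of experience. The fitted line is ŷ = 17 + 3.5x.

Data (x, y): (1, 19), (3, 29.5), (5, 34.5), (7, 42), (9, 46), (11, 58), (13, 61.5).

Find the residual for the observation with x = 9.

r = -2.5

ŷ = 17 + 3.5·9 = 48.5
r = 46 − 48.5 = -2.5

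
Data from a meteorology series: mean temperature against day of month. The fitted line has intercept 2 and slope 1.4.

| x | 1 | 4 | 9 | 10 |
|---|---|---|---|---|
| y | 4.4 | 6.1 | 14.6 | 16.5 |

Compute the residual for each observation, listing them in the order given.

1, -1.5, 0, 0.5

x=1: ŷ = 2 + 1.4·1 = 3.4; e = 4.4 − 3.4 = 1
x=4: ŷ = 2 + 1.4·4 = 7.6; e = 6.1 − 7.6 = -1.5
x=9: ŷ = 2 + 1.4·9 = 14.6; e = 14.6 − 14.6 = 0
x=10: ŷ = 2 + 1.4·10 = 16; e = 16.5 − 16 = 0.5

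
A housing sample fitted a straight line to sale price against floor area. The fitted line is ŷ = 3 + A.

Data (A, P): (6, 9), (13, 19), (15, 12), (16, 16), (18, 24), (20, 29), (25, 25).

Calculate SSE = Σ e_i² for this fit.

SSE = 108

A=6: ŷ = 3 + 6 = 9; e = 9 − 9 = 0
A=13: ŷ = 3 + 13 = 16; e = 19 − 16 = 3
A=15: ŷ = 3 + 15 = 18; e = 12 − 18 = -6
A=16: ŷ = 3 + 16 = 19; e = 16 − 19 = -3
A=18: ŷ = 3 + 18 = 21; e = 24 − 21 = 3
A=20: ŷ = 3 + 20 = 23; e = 29 − 23 = 6
A=25: ŷ = 3 + 25 = 28; e = 25 − 28 = -3
SSE = 0 + 9 + 36 + 9 + 9 + 36 + 9 = 108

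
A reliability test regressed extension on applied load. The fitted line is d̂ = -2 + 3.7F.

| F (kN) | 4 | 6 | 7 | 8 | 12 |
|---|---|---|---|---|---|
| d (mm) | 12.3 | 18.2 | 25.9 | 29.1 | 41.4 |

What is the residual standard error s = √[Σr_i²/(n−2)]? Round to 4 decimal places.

s = 1.9579

F=4: d̂ = -2 + 3.7·4 = 12.8; r = 12.3 − 12.8 = -0.5
F=6: d̂ = -2 + 3.7·6 = 20.2; r = 18.2 − 20.2 = -2
F=7: d̂ = -2 + 3.7·7 = 23.9; r = 25.9 − 23.9 = 2
F=8: d̂ = -2 + 3.7·8 = 27.6; r = 29.1 − 27.6 = 1.5
F=12: d̂ = -2 + 3.7·12 = 42.4; r = 41.4 − 42.4 = -1
SSE = 0.25 + 4 + 4 + 2.25 + 1 = 11.5
s = √(11.5/3) = √3.83333 ≈ 1.9579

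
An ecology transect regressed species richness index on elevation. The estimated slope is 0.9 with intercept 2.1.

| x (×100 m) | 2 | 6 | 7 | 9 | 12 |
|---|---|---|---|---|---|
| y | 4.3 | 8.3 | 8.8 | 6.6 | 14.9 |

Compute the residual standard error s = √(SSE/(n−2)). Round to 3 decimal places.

s = 2.444

x=2: ŷ = 2.1 + 0.9·2 = 3.9; r = 4.3 − 3.9 = 0.4
x=6: ŷ = 2.1 + 0.9·6 = 7.5; r = 8.3 − 7.5 = 0.8
x=7: ŷ = 2.1 + 0.9·7 = 8.4; r = 8.8 − 8.4 = 0.4
x=9: ŷ = 2.1 + 0.9·9 = 10.2; r = 6.6 − 10.2 = -3.6
x=12: ŷ = 2.1 + 0.9·12 = 12.9; r = 14.9 − 12.9 = 2
SSE = 0.16 + 0.64 + 0.16 + 12.96 + 4 = 17.92
s = √(17.92/3) = √5.97333 ≈ 2.444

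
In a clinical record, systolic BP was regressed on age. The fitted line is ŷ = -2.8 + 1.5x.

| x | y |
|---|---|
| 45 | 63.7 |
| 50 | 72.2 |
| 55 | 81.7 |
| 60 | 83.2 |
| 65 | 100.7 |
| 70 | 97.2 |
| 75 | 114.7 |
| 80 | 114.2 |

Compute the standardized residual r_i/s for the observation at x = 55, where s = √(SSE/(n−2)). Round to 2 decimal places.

x=45: ŷ = -2.8 + 1.5·45 = 64.7; r = 63.7 − 64.7 = -1
x=50: ŷ = -2.8 + 1.5·50 = 72.2; r = 72.2 − 72.2 = 0
x=55: ŷ = -2.8 + 1.5·55 = 79.7; r = 81.7 − 79.7 = 2
x=60: ŷ = -2.8 + 1.5·60 = 87.2; r = 83.2 − 87.2 = -4
x=65: ŷ = -2.8 + 1.5·65 = 94.7; r = 100.7 − 94.7 = 6
x=70: ŷ = -2.8 + 1.5·70 = 102.2; r = 97.2 − 102.2 = -5
x=75: ŷ = -2.8 + 1.5·75 = 109.7; r = 114.7 − 109.7 = 5
x=80: ŷ = -2.8 + 1.5·80 = 117.2; r = 114.2 − 117.2 = -3
SSE = 1 + 0 + 4 + 16 + 36 + 25 + 25 + 9 = 116
s = √(116/6) = 4.39697
r/s = 2 / 4.39697 = 0.45

0.45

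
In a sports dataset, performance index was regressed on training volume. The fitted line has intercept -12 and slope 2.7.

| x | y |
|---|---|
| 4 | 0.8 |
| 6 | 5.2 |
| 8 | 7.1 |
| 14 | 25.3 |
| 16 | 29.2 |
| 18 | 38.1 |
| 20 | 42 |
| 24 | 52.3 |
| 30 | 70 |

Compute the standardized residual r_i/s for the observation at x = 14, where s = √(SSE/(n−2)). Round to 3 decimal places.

x=4: ŷ = -12 + 2.7·4 = -1.2; r = 0.8 − (-1.2) = 2
x=6: ŷ = -12 + 2.7·6 = 4.2; r = 5.2 − 4.2 = 1
x=8: ŷ = -12 + 2.7·8 = 9.6; r = 7.1 − 9.6 = -2.5
x=14: ŷ = -12 + 2.7·14 = 25.8; r = 25.3 − 25.8 = -0.5
x=16: ŷ = -12 + 2.7·16 = 31.2; r = 29.2 − 31.2 = -2
x=18: ŷ = -12 + 2.7·18 = 36.6; r = 38.1 − 36.6 = 1.5
x=20: ŷ = -12 + 2.7·20 = 42; r = 42 − 42 = 0
x=24: ŷ = -12 + 2.7·24 = 52.8; r = 52.3 − 52.8 = -0.5
x=30: ŷ = -12 + 2.7·30 = 69; r = 70 − 69 = 1
SSE = 4 + 1 + 6.25 + 0.25 + 4 + 2.25 + 0 + 0.25 + 1 = 19
s = √(19/7) = 1.64751
r/s = -0.5 / 1.64751 = -0.303

-0.303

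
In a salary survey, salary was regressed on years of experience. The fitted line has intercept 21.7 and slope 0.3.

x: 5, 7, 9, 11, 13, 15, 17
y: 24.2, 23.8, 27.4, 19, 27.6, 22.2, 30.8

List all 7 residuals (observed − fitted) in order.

1, 0, 3, -6, 2, -4, 4

x=5: ŷ = 21.7 + 0.3·5 = 23.2; r = 24.2 − 23.2 = 1
x=7: ŷ = 21.7 + 0.3·7 = 23.8; r = 23.8 − 23.8 = 0
x=9: ŷ = 21.7 + 0.3·9 = 24.4; r = 27.4 − 24.4 = 3
x=11: ŷ = 21.7 + 0.3·11 = 25; r = 19 − 25 = -6
x=13: ŷ = 21.7 + 0.3·13 = 25.6; r = 27.6 − 25.6 = 2
x=15: ŷ = 21.7 + 0.3·15 = 26.2; r = 22.2 − 26.2 = -4
x=17: ŷ = 21.7 + 0.3·17 = 26.8; r = 30.8 − 26.8 = 4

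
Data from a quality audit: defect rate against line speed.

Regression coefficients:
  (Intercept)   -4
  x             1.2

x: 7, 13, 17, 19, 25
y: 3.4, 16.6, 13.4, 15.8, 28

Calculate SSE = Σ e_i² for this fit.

SSE = 48

x=7: ŷ = -4 + 1.2·7 = 4.4; e = 3.4 − 4.4 = -1
x=13: ŷ = -4 + 1.2·13 = 11.6; e = 16.6 − 11.6 = 5
x=17: ŷ = -4 + 1.2·17 = 16.4; e = 13.4 − 16.4 = -3
x=19: ŷ = -4 + 1.2·19 = 18.8; e = 15.8 − 18.8 = -3
x=25: ŷ = -4 + 1.2·25 = 26; e = 28 − 26 = 2
SSE = 1 + 25 + 9 + 9 + 4 = 48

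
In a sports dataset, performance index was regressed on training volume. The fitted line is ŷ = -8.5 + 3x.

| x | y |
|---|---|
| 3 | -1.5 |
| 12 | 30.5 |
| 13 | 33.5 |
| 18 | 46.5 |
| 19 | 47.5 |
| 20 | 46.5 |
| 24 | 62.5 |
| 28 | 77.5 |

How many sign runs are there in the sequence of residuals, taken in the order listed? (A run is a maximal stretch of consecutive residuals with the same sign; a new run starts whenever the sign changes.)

x=3: ŷ = -8.5 + 3·3 = 0.5; r = -1.5 − 0.5 = -2
x=12: ŷ = -8.5 + 3·12 = 27.5; r = 30.5 − 27.5 = 3
x=13: ŷ = -8.5 + 3·13 = 30.5; r = 33.5 − 30.5 = 3
x=18: ŷ = -8.5 + 3·18 = 45.5; r = 46.5 − 45.5 = 1
x=19: ŷ = -8.5 + 3·19 = 48.5; r = 47.5 − 48.5 = -1
x=20: ŷ = -8.5 + 3·20 = 51.5; r = 46.5 − 51.5 = -5
x=24: ŷ = -8.5 + 3·24 = 63.5; r = 62.5 − 63.5 = -1
x=28: ŷ = -8.5 + 3·28 = 75.5; r = 77.5 − 75.5 = 2
Signs: − + + + − − − +
Runs: −×1, +×3, −×3, +×1 → 4

4 runs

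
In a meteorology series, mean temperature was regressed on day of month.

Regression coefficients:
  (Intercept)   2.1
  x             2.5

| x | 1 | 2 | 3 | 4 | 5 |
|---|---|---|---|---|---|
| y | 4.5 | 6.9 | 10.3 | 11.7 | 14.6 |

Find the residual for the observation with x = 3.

r = 0.7

ŷ = 2.1 + 2.5·3 = 9.6
r = 10.3 − 9.6 = 0.7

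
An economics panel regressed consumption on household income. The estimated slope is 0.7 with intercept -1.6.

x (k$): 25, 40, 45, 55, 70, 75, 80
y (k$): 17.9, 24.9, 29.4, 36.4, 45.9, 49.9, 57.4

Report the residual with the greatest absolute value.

x=25: ŷ = -1.6 + 0.7·25 = 15.9; r = 17.9 − 15.9 = 2
x=40: ŷ = -1.6 + 0.7·40 = 26.4; r = 24.9 − 26.4 = -1.5
x=45: ŷ = -1.6 + 0.7·45 = 29.9; r = 29.4 − 29.9 = -0.5
x=55: ŷ = -1.6 + 0.7·55 = 36.9; r = 36.4 − 36.9 = -0.5
x=70: ŷ = -1.6 + 0.7·70 = 47.4; r = 45.9 − 47.4 = -1.5
x=75: ŷ = -1.6 + 0.7·75 = 50.9; r = 49.9 − 50.9 = -1
x=80: ŷ = -1.6 + 0.7·80 = 54.4; r = 57.4 − 54.4 = 3
Largest |r| is 3 at x = 80, residual 3.

r = 3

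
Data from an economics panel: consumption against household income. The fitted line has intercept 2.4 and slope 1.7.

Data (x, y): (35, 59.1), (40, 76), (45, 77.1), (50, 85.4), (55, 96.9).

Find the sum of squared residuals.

SSE = 47.44

x=35: ŷ = 2.4 + 1.7·35 = 61.9; r = 59.1 − 61.9 = -2.8
x=40: ŷ = 2.4 + 1.7·40 = 70.4; r = 76 − 70.4 = 5.6
x=45: ŷ = 2.4 + 1.7·45 = 78.9; r = 77.1 − 78.9 = -1.8
x=50: ŷ = 2.4 + 1.7·50 = 87.4; r = 85.4 − 87.4 = -2
x=55: ŷ = 2.4 + 1.7·55 = 95.9; r = 96.9 − 95.9 = 1
SSE = 7.84 + 31.36 + 3.24 + 4 + 1 = 47.44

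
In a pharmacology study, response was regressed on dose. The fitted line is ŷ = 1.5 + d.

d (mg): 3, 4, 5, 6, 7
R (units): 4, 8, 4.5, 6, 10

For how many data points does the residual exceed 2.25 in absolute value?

1

d=3: ŷ = 1.5 + 3 = 4.5; e = 4 − 4.5 = -0.5
d=4: ŷ = 1.5 + 4 = 5.5; e = 8 − 5.5 = 2.5
d=5: ŷ = 1.5 + 5 = 6.5; e = 4.5 − 6.5 = -2
d=6: ŷ = 1.5 + 6 = 7.5; e = 6 − 7.5 = -1.5
d=7: ŷ = 1.5 + 7 = 8.5; e = 10 − 8.5 = 1.5
|e| > 2.25: d=4 (|e|=2.5) → 1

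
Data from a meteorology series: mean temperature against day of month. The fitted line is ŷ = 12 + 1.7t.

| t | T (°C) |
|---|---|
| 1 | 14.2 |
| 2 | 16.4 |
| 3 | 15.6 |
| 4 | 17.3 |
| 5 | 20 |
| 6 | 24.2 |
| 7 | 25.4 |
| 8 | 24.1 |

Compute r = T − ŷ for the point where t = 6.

ŷ = 12 + 1.7·6 = 22.2
r = 24.2 − 22.2 = 2

r = 2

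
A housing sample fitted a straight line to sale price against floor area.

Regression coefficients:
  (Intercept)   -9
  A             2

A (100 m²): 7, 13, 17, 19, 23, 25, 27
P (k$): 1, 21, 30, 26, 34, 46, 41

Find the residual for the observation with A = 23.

r = -3

ŷ = -9 + 2·23 = 37
r = 34 − 37 = -3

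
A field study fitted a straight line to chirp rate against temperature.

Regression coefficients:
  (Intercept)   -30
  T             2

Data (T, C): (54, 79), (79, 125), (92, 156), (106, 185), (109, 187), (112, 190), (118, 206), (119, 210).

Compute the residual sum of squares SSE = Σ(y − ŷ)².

SSE = 44

T=54: Ĉ = -30 + 2·54 = 78; e = 79 − 78 = 1
T=79: Ĉ = -30 + 2·79 = 128; e = 125 − 128 = -3
T=92: Ĉ = -30 + 2·92 = 154; e = 156 − 154 = 2
T=106: Ĉ = -30 + 2·106 = 182; e = 185 − 182 = 3
T=109: Ĉ = -30 + 2·109 = 188; e = 187 − 188 = -1
T=112: Ĉ = -30 + 2·112 = 194; e = 190 − 194 = -4
T=118: Ĉ = -30 + 2·118 = 206; e = 206 − 206 = 0
T=119: Ĉ = -30 + 2·119 = 208; e = 210 − 208 = 2
SSE = 1 + 9 + 4 + 9 + 1 + 16 + 0 + 4 = 44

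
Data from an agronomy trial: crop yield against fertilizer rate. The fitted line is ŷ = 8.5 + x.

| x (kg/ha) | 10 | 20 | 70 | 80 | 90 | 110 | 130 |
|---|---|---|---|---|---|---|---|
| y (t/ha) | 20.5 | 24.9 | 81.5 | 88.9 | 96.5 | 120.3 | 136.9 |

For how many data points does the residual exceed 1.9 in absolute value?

x=10: ŷ = 8.5 + 10 = 18.5; e = 20.5 − 18.5 = 2
x=20: ŷ = 8.5 + 20 = 28.5; e = 24.9 − 28.5 = -3.6
x=70: ŷ = 8.5 + 70 = 78.5; e = 81.5 − 78.5 = 3
x=80: ŷ = 8.5 + 80 = 88.5; e = 88.9 − 88.5 = 0.4
x=90: ŷ = 8.5 + 90 = 98.5; e = 96.5 − 98.5 = -2
x=110: ŷ = 8.5 + 110 = 118.5; e = 120.3 − 118.5 = 1.8
x=130: ŷ = 8.5 + 130 = 138.5; e = 136.9 − 138.5 = -1.6
|e| > 1.9: x=10 (|e|=2), x=20 (|e|=3.6), x=70 (|e|=3), x=90 (|e|=2) → 4

4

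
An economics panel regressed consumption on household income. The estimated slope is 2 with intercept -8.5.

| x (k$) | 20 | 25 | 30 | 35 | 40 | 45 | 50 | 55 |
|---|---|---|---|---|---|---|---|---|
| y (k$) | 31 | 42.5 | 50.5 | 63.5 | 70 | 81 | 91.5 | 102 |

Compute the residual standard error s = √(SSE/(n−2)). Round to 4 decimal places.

s = 1.2247

x=20: ŷ = -8.5 + 2·20 = 31.5; e = 31 − 31.5 = -0.5
x=25: ŷ = -8.5 + 2·25 = 41.5; e = 42.5 − 41.5 = 1
x=30: ŷ = -8.5 + 2·30 = 51.5; e = 50.5 − 51.5 = -1
x=35: ŷ = -8.5 + 2·35 = 61.5; e = 63.5 − 61.5 = 2
x=40: ŷ = -8.5 + 2·40 = 71.5; e = 70 − 71.5 = -1.5
x=45: ŷ = -8.5 + 2·45 = 81.5; e = 81 − 81.5 = -0.5
x=50: ŷ = -8.5 + 2·50 = 91.5; e = 91.5 − 91.5 = 0
x=55: ŷ = -8.5 + 2·55 = 101.5; e = 102 − 101.5 = 0.5
SSE = 0.25 + 1 + 1 + 4 + 2.25 + 0.25 + 0 + 0.25 = 9
s = √(9/6) = √1.5 ≈ 1.2247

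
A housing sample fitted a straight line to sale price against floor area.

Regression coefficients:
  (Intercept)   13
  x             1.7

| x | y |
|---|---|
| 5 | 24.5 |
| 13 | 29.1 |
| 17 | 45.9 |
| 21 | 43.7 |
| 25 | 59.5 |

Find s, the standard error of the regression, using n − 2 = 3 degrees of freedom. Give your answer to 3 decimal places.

x=5: ŷ = 13 + 1.7·5 = 21.5; r = 24.5 − 21.5 = 3
x=13: ŷ = 13 + 1.7·13 = 35.1; r = 29.1 − 35.1 = -6
x=17: ŷ = 13 + 1.7·17 = 41.9; r = 45.9 − 41.9 = 4
x=21: ŷ = 13 + 1.7·21 = 48.7; r = 43.7 − 48.7 = -5
x=25: ŷ = 13 + 1.7·25 = 55.5; r = 59.5 − 55.5 = 4
SSE = 9 + 36 + 16 + 25 + 16 = 102
s = √(102/3) = √34 ≈ 5.831

s = 5.831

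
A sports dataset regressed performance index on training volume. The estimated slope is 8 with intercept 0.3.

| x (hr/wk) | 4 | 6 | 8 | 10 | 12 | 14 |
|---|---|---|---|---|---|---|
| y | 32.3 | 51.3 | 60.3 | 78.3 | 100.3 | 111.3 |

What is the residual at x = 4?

r = 0

ŷ = 0.3 + 8·4 = 32.3
r = 32.3 − 32.3 = 0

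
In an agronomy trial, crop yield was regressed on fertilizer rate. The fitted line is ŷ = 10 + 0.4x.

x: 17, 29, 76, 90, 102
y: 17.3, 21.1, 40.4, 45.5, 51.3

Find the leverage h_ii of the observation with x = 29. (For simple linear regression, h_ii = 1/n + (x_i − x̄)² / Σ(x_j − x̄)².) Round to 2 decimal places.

x̄ = (17 + 29 + 76 + 90 + 102)/5 = 62.8
Σ(x − x̄)² = 2097.64 + 1142.44 + 174.24 + 739.84 + 1536.64 = 5690.8
h = 1/5 + (-33.8)²/5690.8 = 0.2 + 0.200752 = 0.40

h = 0.40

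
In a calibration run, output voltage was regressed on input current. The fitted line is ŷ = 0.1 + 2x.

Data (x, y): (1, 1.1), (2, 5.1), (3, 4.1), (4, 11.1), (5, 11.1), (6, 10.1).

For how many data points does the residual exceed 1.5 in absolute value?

3

x=1: ŷ = 0.1 + 2·1 = 2.1; e = 1.1 − 2.1 = -1
x=2: ŷ = 0.1 + 2·2 = 4.1; e = 5.1 − 4.1 = 1
x=3: ŷ = 0.1 + 2·3 = 6.1; e = 4.1 − 6.1 = -2
x=4: ŷ = 0.1 + 2·4 = 8.1; e = 11.1 − 8.1 = 3
x=5: ŷ = 0.1 + 2·5 = 10.1; e = 11.1 − 10.1 = 1
x=6: ŷ = 0.1 + 2·6 = 12.1; e = 10.1 − 12.1 = -2
|e| > 1.5: x=3 (|e|=2), x=4 (|e|=3), x=6 (|e|=2) → 3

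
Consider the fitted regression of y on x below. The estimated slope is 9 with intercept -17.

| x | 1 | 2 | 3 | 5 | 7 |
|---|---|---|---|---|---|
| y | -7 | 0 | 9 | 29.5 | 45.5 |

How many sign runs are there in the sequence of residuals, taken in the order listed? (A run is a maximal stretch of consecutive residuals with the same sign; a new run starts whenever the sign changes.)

4 runs

x=1: ŷ = -17 + 9·1 = -8; r = -7 − (-8) = 1
x=2: ŷ = -17 + 9·2 = 1; r = 0 − 1 = -1
x=3: ŷ = -17 + 9·3 = 10; r = 9 − 10 = -1
x=5: ŷ = -17 + 9·5 = 28; r = 29.5 − 28 = 1.5
x=7: ŷ = -17 + 9·7 = 46; r = 45.5 − 46 = -0.5
Signs: + − − + −
Runs: +×1, −×2, +×1, −×1 → 4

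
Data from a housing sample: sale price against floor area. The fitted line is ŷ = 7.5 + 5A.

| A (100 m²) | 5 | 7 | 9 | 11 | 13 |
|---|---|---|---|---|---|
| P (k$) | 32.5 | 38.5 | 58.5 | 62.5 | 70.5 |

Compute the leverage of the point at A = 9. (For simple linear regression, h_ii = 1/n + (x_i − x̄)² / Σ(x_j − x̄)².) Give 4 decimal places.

h = 0.2000

Ā = (5 + 7 + 9 + 11 + 13)/5 = 9
Σ(A − Ā)² = 16 + 4 + 0 + 4 + 16 = 40
h = 1/5 + (0)²/40 = 0.2 + 0 = 0.2000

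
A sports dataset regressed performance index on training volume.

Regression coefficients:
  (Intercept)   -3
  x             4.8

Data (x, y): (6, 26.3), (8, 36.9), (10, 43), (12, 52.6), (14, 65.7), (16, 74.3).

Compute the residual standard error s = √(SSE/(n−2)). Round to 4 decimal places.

s = 1.8028

x=6: ŷ = -3 + 4.8·6 = 25.8; r = 26.3 − 25.8 = 0.5
x=8: ŷ = -3 + 4.8·8 = 35.4; r = 36.9 − 35.4 = 1.5
x=10: ŷ = -3 + 4.8·10 = 45; r = 43 − 45 = -2
x=12: ŷ = -3 + 4.8·12 = 54.6; r = 52.6 − 54.6 = -2
x=14: ŷ = -3 + 4.8·14 = 64.2; r = 65.7 − 64.2 = 1.5
x=16: ŷ = -3 + 4.8·16 = 73.8; r = 74.3 − 73.8 = 0.5
SSE = 0.25 + 2.25 + 4 + 4 + 2.25 + 0.25 = 13
s = √(13/4) = √3.25 ≈ 1.8028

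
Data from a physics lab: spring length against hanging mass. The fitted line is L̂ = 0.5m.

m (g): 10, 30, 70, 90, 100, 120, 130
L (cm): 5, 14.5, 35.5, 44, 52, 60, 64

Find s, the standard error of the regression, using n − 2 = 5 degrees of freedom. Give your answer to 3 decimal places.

s = 1.140

m=10: L̂ = 0.5·10 = 5; e = 5 − 5 = 0
m=30: L̂ = 0.5·30 = 15; e = 14.5 − 15 = -0.5
m=70: L̂ = 0.5·70 = 35; e = 35.5 − 35 = 0.5
m=90: L̂ = 0.5·90 = 45; e = 44 − 45 = -1
m=100: L̂ = 0.5·100 = 50; e = 52 − 50 = 2
m=120: L̂ = 0.5·120 = 60; e = 60 − 60 = 0
m=130: L̂ = 0.5·130 = 65; e = 64 − 65 = -1
SSE = 0 + 0.25 + 0.25 + 1 + 4 + 0 + 1 = 6.5
s = √(6.5/5) = √1.3 ≈ 1.140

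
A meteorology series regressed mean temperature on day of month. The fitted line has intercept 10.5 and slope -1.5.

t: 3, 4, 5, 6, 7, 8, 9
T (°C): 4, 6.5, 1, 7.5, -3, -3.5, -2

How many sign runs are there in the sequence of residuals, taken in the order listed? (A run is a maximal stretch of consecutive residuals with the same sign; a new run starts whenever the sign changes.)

6 runs

t=3: T̂ = 10.5 − 1.5·3 = 6; r = 4 − 6 = -2
t=4: T̂ = 10.5 − 1.5·4 = 4.5; r = 6.5 − 4.5 = 2
t=5: T̂ = 10.5 − 1.5·5 = 3; r = 1 − 3 = -2
t=6: T̂ = 10.5 − 1.5·6 = 1.5; r = 7.5 − 1.5 = 6
t=7: T̂ = 10.5 − 1.5·7 = 0; r = -3 − 0 = -3
t=8: T̂ = 10.5 − 1.5·8 = -1.5; r = -3.5 − (-1.5) = -2
t=9: T̂ = 10.5 − 1.5·9 = -3; r = -2 − (-3) = 1
Signs: − + − + − − +
Runs: −×1, +×1, −×1, +×1, −×2, +×1 → 6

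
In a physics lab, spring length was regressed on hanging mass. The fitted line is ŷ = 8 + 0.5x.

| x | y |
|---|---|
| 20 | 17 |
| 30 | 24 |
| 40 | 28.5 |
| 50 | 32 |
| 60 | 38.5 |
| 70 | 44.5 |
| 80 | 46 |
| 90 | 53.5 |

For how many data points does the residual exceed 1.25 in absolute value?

2

x=20: ŷ = 8 + 0.5·20 = 18; e = 17 − 18 = -1
x=30: ŷ = 8 + 0.5·30 = 23; e = 24 − 23 = 1
x=40: ŷ = 8 + 0.5·40 = 28; e = 28.5 − 28 = 0.5
x=50: ŷ = 8 + 0.5·50 = 33; e = 32 − 33 = -1
x=60: ŷ = 8 + 0.5·60 = 38; e = 38.5 − 38 = 0.5
x=70: ŷ = 8 + 0.5·70 = 43; e = 44.5 − 43 = 1.5
x=80: ŷ = 8 + 0.5·80 = 48; e = 46 − 48 = -2
x=90: ŷ = 8 + 0.5·90 = 53; e = 53.5 − 53 = 0.5
|e| > 1.25: x=70 (|e|=1.5), x=80 (|e|=2) → 2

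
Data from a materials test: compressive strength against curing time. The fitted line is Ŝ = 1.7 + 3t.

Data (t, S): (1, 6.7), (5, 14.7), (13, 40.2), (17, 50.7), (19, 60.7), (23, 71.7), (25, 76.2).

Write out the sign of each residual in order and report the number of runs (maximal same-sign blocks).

4 runs

t=1: Ŝ = 1.7 + 3·1 = 4.7; r = 6.7 − 4.7 = 2
t=5: Ŝ = 1.7 + 3·5 = 16.7; r = 14.7 − 16.7 = -2
t=13: Ŝ = 1.7 + 3·13 = 40.7; r = 40.2 − 40.7 = -0.5
t=17: Ŝ = 1.7 + 3·17 = 52.7; r = 50.7 − 52.7 = -2
t=19: Ŝ = 1.7 + 3·19 = 58.7; r = 60.7 − 58.7 = 2
t=23: Ŝ = 1.7 + 3·23 = 70.7; r = 71.7 − 70.7 = 1
t=25: Ŝ = 1.7 + 3·25 = 76.7; r = 76.2 − 76.7 = -0.5
Signs: + − − − + + −
Runs: +×1, −×3, +×2, −×1 → 4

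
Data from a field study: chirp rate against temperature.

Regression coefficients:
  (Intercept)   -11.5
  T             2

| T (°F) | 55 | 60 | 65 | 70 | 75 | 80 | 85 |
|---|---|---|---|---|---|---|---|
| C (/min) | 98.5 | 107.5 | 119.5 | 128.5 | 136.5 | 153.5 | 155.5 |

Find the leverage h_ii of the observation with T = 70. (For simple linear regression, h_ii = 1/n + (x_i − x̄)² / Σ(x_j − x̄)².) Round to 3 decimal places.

h = 0.143

T̄ = (55 + 60 + 65 + 70 + 75 + 80 + 85)/7 = 70
Σ(T − T̄)² = 225 + 100 + 25 + 0 + 25 + 100 + 225 = 700
h = 1/7 + (0)²/700 = 0.142857 + 0 = 0.143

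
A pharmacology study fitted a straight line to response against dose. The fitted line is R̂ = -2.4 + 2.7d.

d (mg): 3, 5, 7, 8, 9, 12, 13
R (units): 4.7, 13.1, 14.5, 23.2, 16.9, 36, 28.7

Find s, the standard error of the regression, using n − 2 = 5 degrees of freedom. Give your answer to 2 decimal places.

d=3: R̂ = -2.4 + 2.7·3 = 5.7; e = 4.7 − 5.7 = -1
d=5: R̂ = -2.4 + 2.7·5 = 11.1; e = 13.1 − 11.1 = 2
d=7: R̂ = -2.4 + 2.7·7 = 16.5; e = 14.5 − 16.5 = -2
d=8: R̂ = -2.4 + 2.7·8 = 19.2; e = 23.2 − 19.2 = 4
d=9: R̂ = -2.4 + 2.7·9 = 21.9; e = 16.9 − 21.9 = -5
d=12: R̂ = -2.4 + 2.7·12 = 30; e = 36 − 30 = 6
d=13: R̂ = -2.4 + 2.7·13 = 32.7; e = 28.7 − 32.7 = -4
SSE = 1 + 4 + 4 + 16 + 25 + 36 + 16 = 102
s = √(102/5) = √20.4 ≈ 4.52

s = 4.52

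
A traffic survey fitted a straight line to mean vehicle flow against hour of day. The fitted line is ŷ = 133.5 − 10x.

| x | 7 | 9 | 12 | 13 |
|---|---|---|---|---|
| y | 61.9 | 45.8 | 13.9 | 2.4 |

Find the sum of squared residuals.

SSE = 9.22

x=7: ŷ = 133.5 − 10·7 = 63.5; e = 61.9 − 63.5 = -1.6
x=9: ŷ = 133.5 − 10·9 = 43.5; e = 45.8 − 43.5 = 2.3
x=12: ŷ = 133.5 − 10·12 = 13.5; e = 13.9 − 13.5 = 0.4
x=13: ŷ = 133.5 − 10·13 = 3.5; e = 2.4 − 3.5 = -1.1
SSE = 2.56 + 5.29 + 0.16 + 1.21 = 9.22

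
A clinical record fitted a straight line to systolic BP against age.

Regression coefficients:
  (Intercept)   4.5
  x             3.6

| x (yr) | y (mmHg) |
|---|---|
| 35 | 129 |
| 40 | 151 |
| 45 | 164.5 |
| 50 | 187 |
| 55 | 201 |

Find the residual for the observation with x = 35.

ŷ = 4.5 + 3.6·35 = 130.5
r = 129 − 130.5 = -1.5

r = -1.5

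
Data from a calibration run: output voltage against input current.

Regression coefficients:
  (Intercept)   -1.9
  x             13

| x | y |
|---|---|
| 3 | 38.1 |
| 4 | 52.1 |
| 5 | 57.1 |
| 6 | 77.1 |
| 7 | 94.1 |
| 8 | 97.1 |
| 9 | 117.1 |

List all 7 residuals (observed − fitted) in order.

1, 2, -6, 1, 5, -5, 2

x=3: ŷ = -1.9 + 13·3 = 37.1; r = 38.1 − 37.1 = 1
x=4: ŷ = -1.9 + 13·4 = 50.1; r = 52.1 − 50.1 = 2
x=5: ŷ = -1.9 + 13·5 = 63.1; r = 57.1 − 63.1 = -6
x=6: ŷ = -1.9 + 13·6 = 76.1; r = 77.1 − 76.1 = 1
x=7: ŷ = -1.9 + 13·7 = 89.1; r = 94.1 − 89.1 = 5
x=8: ŷ = -1.9 + 13·8 = 102.1; r = 97.1 − 102.1 = -5
x=9: ŷ = -1.9 + 13·9 = 115.1; r = 117.1 − 115.1 = 2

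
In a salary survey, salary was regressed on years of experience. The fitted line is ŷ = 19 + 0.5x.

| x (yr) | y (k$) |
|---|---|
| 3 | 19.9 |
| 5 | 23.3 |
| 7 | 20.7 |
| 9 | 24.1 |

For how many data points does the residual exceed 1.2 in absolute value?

2

x=3: ŷ = 19 + 0.5·3 = 20.5; e = 19.9 − 20.5 = -0.6
x=5: ŷ = 19 + 0.5·5 = 21.5; e = 23.3 − 21.5 = 1.8
x=7: ŷ = 19 + 0.5·7 = 22.5; e = 20.7 − 22.5 = -1.8
x=9: ŷ = 19 + 0.5·9 = 23.5; e = 24.1 − 23.5 = 0.6
|e| > 1.2: x=5 (|e|=1.8), x=7 (|e|=1.8) → 2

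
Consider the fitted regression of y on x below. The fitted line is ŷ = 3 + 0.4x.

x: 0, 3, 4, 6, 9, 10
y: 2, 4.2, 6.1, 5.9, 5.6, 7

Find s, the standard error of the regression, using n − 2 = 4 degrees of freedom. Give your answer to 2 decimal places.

x=0: ŷ = 3 + 0.4·0 = 3; r = 2 − 3 = -1
x=3: ŷ = 3 + 0.4·3 = 4.2; r = 4.2 − 4.2 = 0
x=4: ŷ = 3 + 0.4·4 = 4.6; r = 6.1 − 4.6 = 1.5
x=6: ŷ = 3 + 0.4·6 = 5.4; r = 5.9 − 5.4 = 0.5
x=9: ŷ = 3 + 0.4·9 = 6.6; r = 5.6 − 6.6 = -1
x=10: ŷ = 3 + 0.4·10 = 7; r = 7 − 7 = 0
SSE = 1 + 0 + 2.25 + 0.25 + 1 + 0 = 4.5
s = √(4.5/4) = √1.125 ≈ 1.06

s = 1.06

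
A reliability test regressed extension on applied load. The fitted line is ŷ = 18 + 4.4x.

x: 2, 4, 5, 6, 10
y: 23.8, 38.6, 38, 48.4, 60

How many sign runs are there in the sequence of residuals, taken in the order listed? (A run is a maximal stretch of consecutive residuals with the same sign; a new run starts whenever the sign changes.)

x=2: ŷ = 18 + 4.4·2 = 26.8; e = 23.8 − 26.8 = -3
x=4: ŷ = 18 + 4.4·4 = 35.6; e = 38.6 − 35.6 = 3
x=5: ŷ = 18 + 4.4·5 = 40; e = 38 − 40 = -2
x=6: ŷ = 18 + 4.4·6 = 44.4; e = 48.4 − 44.4 = 4
x=10: ŷ = 18 + 4.4·10 = 62; e = 60 − 62 = -2
Signs: − + − + −
Runs: −×1, +×1, −×1, +×1, −×1 → 5

5 runs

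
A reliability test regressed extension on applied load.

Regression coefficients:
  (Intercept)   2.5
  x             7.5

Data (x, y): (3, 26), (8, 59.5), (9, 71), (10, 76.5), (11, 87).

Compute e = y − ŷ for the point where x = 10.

e = -1

ŷ = 2.5 + 7.5·10 = 77.5
e = 76.5 − 77.5 = -1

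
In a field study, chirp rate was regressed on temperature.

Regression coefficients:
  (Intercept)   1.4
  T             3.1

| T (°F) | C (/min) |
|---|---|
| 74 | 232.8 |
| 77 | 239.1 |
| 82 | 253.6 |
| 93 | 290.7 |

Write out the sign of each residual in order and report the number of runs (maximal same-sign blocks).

3 runs

T=74: Ĉ = 1.4 + 3.1·74 = 230.8; e = 232.8 − 230.8 = 2
T=77: Ĉ = 1.4 + 3.1·77 = 240.1; e = 239.1 − 240.1 = -1
T=82: Ĉ = 1.4 + 3.1·82 = 255.6; e = 253.6 − 255.6 = -2
T=93: Ĉ = 1.4 + 3.1·93 = 289.7; e = 290.7 − 289.7 = 1
Signs: + − − +
Runs: +×1, −×2, +×1 → 3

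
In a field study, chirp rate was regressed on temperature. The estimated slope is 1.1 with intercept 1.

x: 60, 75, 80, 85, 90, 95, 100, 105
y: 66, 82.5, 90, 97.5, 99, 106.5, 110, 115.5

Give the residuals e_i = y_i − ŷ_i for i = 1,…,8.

x=60: ŷ = 1 + 1.1·60 = 67; e = 66 − 67 = -1
x=75: ŷ = 1 + 1.1·75 = 83.5; e = 82.5 − 83.5 = -1
x=80: ŷ = 1 + 1.1·80 = 89; e = 90 − 89 = 1
x=85: ŷ = 1 + 1.1·85 = 94.5; e = 97.5 − 94.5 = 3
x=90: ŷ = 1 + 1.1·90 = 100; e = 99 − 100 = -1
x=95: ŷ = 1 + 1.1·95 = 105.5; e = 106.5 − 105.5 = 1
x=100: ŷ = 1 + 1.1·100 = 111; e = 110 − 111 = -1
x=105: ŷ = 1 + 1.1·105 = 116.5; e = 115.5 − 116.5 = -1

-1, -1, 1, 3, -1, 1, -1, -1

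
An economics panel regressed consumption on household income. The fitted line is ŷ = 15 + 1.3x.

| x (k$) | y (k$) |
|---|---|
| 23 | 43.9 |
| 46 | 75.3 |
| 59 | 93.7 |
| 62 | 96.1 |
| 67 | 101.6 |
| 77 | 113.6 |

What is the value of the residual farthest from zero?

r = 2

x=23: ŷ = 15 + 1.3·23 = 44.9; r = 43.9 − 44.9 = -1
x=46: ŷ = 15 + 1.3·46 = 74.8; r = 75.3 − 74.8 = 0.5
x=59: ŷ = 15 + 1.3·59 = 91.7; r = 93.7 − 91.7 = 2
x=62: ŷ = 15 + 1.3·62 = 95.6; r = 96.1 − 95.6 = 0.5
x=67: ŷ = 15 + 1.3·67 = 102.1; r = 101.6 − 102.1 = -0.5
x=77: ŷ = 15 + 1.3·77 = 115.1; r = 113.6 − 115.1 = -1.5
Largest |r| is 2 at x = 59, residual 2.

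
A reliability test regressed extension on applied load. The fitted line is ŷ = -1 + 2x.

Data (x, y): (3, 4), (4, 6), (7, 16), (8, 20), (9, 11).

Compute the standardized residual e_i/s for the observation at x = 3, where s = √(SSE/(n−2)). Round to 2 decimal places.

x=3: ŷ = -1 + 2·3 = 5; e = 4 − 5 = -1
x=4: ŷ = -1 + 2·4 = 7; e = 6 − 7 = -1
x=7: ŷ = -1 + 2·7 = 13; e = 16 − 13 = 3
x=8: ŷ = -1 + 2·8 = 15; e = 20 − 15 = 5
x=9: ŷ = -1 + 2·9 = 17; e = 11 − 17 = -6
SSE = 1 + 1 + 9 + 25 + 36 = 72
s = √(72/3) = 4.89898
e/s = -1 / 4.89898 = -0.20

-0.20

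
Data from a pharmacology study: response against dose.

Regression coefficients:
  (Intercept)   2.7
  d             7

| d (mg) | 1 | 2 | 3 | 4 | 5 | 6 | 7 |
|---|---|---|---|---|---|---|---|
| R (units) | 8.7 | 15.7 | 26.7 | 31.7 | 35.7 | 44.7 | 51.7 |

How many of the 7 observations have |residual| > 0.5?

5

d=1: R̂ = 2.7 + 7·1 = 9.7; e = 8.7 − 9.7 = -1
d=2: R̂ = 2.7 + 7·2 = 16.7; e = 15.7 − 16.7 = -1
d=3: R̂ = 2.7 + 7·3 = 23.7; e = 26.7 − 23.7 = 3
d=4: R̂ = 2.7 + 7·4 = 30.7; e = 31.7 − 30.7 = 1
d=5: R̂ = 2.7 + 7·5 = 37.7; e = 35.7 − 37.7 = -2
d=6: R̂ = 2.7 + 7·6 = 44.7; e = 44.7 − 44.7 = 0
d=7: R̂ = 2.7 + 7·7 = 51.7; e = 51.7 − 51.7 = 0
|e| > 0.5: d=1 (|e|=1), d=2 (|e|=1), d=3 (|e|=3), d=4 (|e|=1), d=5 (|e|=2) → 5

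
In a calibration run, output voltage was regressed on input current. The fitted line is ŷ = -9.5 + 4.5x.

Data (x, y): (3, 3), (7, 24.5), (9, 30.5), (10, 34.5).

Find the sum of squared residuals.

x=3: ŷ = -9.5 + 4.5·3 = 4; r = 3 − 4 = -1
x=7: ŷ = -9.5 + 4.5·7 = 22; r = 24.5 − 22 = 2.5
x=9: ŷ = -9.5 + 4.5·9 = 31; r = 30.5 − 31 = -0.5
x=10: ŷ = -9.5 + 4.5·10 = 35.5; r = 34.5 − 35.5 = -1
SSE = 1 + 6.25 + 0.25 + 1 = 8.5

SSE = 8.5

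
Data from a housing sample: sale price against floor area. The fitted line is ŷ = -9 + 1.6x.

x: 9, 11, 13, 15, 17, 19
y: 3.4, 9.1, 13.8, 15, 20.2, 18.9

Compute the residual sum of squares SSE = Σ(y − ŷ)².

SSE = 18.5

x=9: ŷ = -9 + 1.6·9 = 5.4; e = 3.4 − 5.4 = -2
x=11: ŷ = -9 + 1.6·11 = 8.6; e = 9.1 − 8.6 = 0.5
x=13: ŷ = -9 + 1.6·13 = 11.8; e = 13.8 − 11.8 = 2
x=15: ŷ = -9 + 1.6·15 = 15; e = 15 − 15 = 0
x=17: ŷ = -9 + 1.6·17 = 18.2; e = 20.2 − 18.2 = 2
x=19: ŷ = -9 + 1.6·19 = 21.4; e = 18.9 − 21.4 = -2.5
SSE = 4 + 0.25 + 4 + 0 + 4 + 6.25 = 18.5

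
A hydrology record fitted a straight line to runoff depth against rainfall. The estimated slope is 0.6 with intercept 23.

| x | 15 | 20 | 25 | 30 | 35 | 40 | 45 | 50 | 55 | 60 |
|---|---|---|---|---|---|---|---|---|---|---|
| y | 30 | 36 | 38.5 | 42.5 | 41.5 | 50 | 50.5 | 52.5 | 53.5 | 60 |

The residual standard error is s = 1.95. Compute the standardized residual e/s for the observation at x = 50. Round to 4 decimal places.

-0.2564

ŷ = 23 + 0.6·50 = 53
e = 52.5 − 53 = -0.5
e/s = -0.5 / 1.95 = -0.2564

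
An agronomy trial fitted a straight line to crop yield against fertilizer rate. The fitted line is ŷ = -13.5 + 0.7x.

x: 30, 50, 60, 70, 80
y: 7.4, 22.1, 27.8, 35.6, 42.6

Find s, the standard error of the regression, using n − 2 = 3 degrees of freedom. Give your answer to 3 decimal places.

s = 0.542

x=30: ŷ = -13.5 + 0.7·30 = 7.5; r = 7.4 − 7.5 = -0.1
x=50: ŷ = -13.5 + 0.7·50 = 21.5; r = 22.1 − 21.5 = 0.6
x=60: ŷ = -13.5 + 0.7·60 = 28.5; r = 27.8 − 28.5 = -0.7
x=70: ŷ = -13.5 + 0.7·70 = 35.5; r = 35.6 − 35.5 = 0.1
x=80: ŷ = -13.5 + 0.7·80 = 42.5; r = 42.6 − 42.5 = 0.1
SSE = 0.01 + 0.36 + 0.49 + 0.01 + 0.01 = 0.88
s = √(0.88/3) = √0.293333 ≈ 0.542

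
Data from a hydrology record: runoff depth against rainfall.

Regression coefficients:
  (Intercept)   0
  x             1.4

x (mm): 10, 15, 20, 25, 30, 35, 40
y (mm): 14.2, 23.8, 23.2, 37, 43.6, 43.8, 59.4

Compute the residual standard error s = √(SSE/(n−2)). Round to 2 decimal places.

s = 3.90

x=10: ŷ = 1.4·10 = 14; r = 14.2 − 14 = 0.2
x=15: ŷ = 1.4·15 = 21; r = 23.8 − 21 = 2.8
x=20: ŷ = 1.4·20 = 28; r = 23.2 − 28 = -4.8
x=25: ŷ = 1.4·25 = 35; r = 37 − 35 = 2
x=30: ŷ = 1.4·30 = 42; r = 43.6 − 42 = 1.6
x=35: ŷ = 1.4·35 = 49; r = 43.8 − 49 = -5.2
x=40: ŷ = 1.4·40 = 56; r = 59.4 − 56 = 3.4
SSE = 0.04 + 7.84 + 23.04 + 4 + 2.56 + 27.04 + 11.56 = 76.08
s = √(76.08/5) = √15.216 ≈ 3.90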